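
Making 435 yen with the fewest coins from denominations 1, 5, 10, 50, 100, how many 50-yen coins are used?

0

435 = 4×100 + 3×10 + 1×5
Count of 50: 0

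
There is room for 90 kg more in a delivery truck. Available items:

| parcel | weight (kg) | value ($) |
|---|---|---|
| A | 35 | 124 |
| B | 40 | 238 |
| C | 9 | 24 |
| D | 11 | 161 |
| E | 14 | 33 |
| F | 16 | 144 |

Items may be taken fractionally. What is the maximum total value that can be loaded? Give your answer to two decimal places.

Sort by value per unit weight and fill in that order.
Order: D (161/11=14.64) > F (144/16=9.00) > B (238/40=5.95) > A (124/35=3.54) > C (24/9=2.67) > E (33/14=2.36)
Fill: take D (11 @ 161) → take F (16 @ 144) → take B (40 @ 238) → take 23/35 of A → 81.49; 90/90 used.
Total value = 624.49

624.49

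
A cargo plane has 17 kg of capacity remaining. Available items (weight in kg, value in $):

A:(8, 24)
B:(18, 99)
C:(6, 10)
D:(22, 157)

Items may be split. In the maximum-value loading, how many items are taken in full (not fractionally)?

Ratios (sorted): D 7.14, B 5.50, A 3.00, C 1.67
take 17/22 of D → 121.32. Capacity used 17/17.
0 item(s) taken whole; one partial (take 17/22 of D).

0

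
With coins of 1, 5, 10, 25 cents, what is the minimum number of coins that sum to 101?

5

101 = 4×25 + 1×1
Total coins = 4 + 1 = 5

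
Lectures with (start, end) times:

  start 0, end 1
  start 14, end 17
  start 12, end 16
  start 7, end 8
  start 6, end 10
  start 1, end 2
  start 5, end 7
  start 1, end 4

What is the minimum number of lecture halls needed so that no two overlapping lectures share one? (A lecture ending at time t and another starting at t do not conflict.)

2

Events (time:±→running): 0:+→1 1:-→0 1:+→1 1:+→2 … peak 2.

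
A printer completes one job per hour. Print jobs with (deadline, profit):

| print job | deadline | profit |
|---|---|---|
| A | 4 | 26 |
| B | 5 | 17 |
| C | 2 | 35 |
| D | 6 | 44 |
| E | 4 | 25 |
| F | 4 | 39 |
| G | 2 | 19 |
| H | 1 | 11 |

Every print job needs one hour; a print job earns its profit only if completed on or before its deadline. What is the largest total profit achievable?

186

Take jobs in profit order; each goes to the latest open slot no later than its deadline.
Profit order: D=44 F=39 C=35 A=26 E=25 G=19 B=17 H=11
Assign: D→slot 6, F→slot 4, C→slot 2, A→slot 3, E→slot 1, G skipped, B→slot 5, H skipped.
Slots: [1:E] [2:C] [3:A] [4:F] [5:B] [6:D]
Profit = 25 + 35 + 26 + 39 + 17 + 44 = 186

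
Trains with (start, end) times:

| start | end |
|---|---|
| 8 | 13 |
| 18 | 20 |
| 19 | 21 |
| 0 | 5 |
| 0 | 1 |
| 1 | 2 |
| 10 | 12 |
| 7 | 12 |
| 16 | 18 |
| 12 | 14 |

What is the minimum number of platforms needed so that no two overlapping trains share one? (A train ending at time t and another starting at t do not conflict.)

3

Count concurrent intervals with a sweep; the peak is the room count.
starts: [0, 0, 1, 7, 8, 10, 12, 16, 18, 19]
ends:   [1, 2, 5, 12, 12, 13, 14, 18, 20, 21]
s0→1 s0→2 e1→1 s1→2 e2→1 e5→0 s7→1 s8→2 s10→3  — peak 3.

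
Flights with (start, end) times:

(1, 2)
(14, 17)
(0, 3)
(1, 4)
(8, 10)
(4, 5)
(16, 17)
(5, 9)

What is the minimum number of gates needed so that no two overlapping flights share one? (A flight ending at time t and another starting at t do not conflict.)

The answer is the maximum number of intervals overlapping at any instant.
Events (time:±→running): 0:+→1 1:+→2 1:+→3 … peak 3.

3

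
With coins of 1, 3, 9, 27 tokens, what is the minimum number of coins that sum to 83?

5

Greedy: take as many of the largest coin as possible, then repeat with the remainder.
83 = 3×27 + 2×1
Total coins = 3 + 2 = 5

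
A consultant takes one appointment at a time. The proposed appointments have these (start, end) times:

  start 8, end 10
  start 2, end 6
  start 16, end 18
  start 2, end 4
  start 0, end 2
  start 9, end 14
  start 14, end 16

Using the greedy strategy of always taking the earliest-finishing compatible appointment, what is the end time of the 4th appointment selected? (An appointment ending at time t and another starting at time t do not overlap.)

Order by finish time; keep every interval that doesn't clash with the previous kept one.
By end time: (0,2), (2,4), (2,6), (8,10), (9,14), (14,16), (16,18).
Pick (0,2); next start ≥ 2 → (2,4); next start ≥ 4 → (8,10); next start ≥ 10 → (14,16); next start ≥ 16 → (16,18).
Selected: (0,2) (2,4) (8,10) (14,16) (16,18)

16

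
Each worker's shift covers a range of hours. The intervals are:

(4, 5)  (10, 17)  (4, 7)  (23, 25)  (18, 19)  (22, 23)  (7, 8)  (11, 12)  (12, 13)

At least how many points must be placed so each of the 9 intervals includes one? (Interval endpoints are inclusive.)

Process intervals by earliest right end; each time one isn't hit yet, stab at its right endpoint.
Sorted: [4,5] [4,7] [7,8] [11,12] [12,13] [10,17] [18,19] [22,23] [23,25]
{[4,5],[4,7]} hit by 5; {[7,8]} hit by 8; {[11,12],[12,13],[10,17]} hit by 12; {[18,19]} hit by 19; {[22,23],[23,25]} hit by 23.
Points: 5, 8, 12, 19, 23 (5 total).

5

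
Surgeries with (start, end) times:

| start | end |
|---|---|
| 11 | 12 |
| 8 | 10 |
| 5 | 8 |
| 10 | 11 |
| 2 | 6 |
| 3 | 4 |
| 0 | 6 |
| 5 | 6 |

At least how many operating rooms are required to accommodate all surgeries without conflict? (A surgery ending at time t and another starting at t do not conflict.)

Events (time:±→running): 0:+→1 2:+→2 3:+→3 4:-→2 5:+→3 5:+→4 … peak 4.

4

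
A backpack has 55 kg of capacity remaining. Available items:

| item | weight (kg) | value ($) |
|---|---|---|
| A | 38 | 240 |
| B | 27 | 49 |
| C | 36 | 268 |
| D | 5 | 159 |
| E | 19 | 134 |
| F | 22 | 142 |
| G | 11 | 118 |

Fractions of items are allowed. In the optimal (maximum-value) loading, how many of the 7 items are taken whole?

3

Ratios (sorted): D 31.80, G 10.73, C 7.44, E 7.05, F 6.45, A 6.32, B 1.81
take D (5 @ 159); take G (11 @ 118); take C (36 @ 268); take 3/19 of E → 21.16. Capacity used 55/55.
3 item(s) taken whole; one partial (take 3/19 of E).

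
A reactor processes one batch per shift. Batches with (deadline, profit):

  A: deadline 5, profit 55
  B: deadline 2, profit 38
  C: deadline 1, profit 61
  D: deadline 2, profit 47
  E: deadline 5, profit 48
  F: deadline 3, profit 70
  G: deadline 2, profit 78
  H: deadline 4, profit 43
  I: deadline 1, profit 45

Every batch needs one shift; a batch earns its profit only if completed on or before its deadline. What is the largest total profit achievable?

Sort by profit descending; place each in the latest free slot ≤ its deadline.
By profit: G(d2,78), F(d3,70), C(d1,61), A(d5,55), E(d5,48), D(d2,47), I(d1,45), H(d4,43), B(d2,38)
G→slot 2; F→slot 3; C→slot 1; A→slot 5; E→slot 4; D skipped; I skipped; H skipped; B skipped.
Profit = 61 + 78 + 70 + 48 + 55 = 312

312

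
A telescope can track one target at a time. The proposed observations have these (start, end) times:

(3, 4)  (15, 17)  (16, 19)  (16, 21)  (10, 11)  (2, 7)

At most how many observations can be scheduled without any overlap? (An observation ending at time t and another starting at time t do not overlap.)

Sorted by end: (3,4)  (2,7)  (10,11)  (15,17)  (16,19)  (16,21)
take (3,4); skip (2,7); take (10,11); take (15,17).
Selected 3 observations.

3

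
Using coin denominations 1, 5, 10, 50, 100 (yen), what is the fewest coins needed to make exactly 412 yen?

7

412 − 4×100→12 − 1×10→2 − 2×1→0
Total coins = 4 + 1 + 2 = 7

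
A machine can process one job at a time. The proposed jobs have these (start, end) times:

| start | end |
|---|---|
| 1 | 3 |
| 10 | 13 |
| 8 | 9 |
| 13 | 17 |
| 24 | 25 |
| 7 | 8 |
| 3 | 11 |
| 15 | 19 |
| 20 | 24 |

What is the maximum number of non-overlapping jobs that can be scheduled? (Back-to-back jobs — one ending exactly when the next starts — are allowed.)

7

Order by finish time; keep every interval that doesn't clash with the previous kept one.
Sorted by end: (1,3)  (7,8)  (8,9)  (3,11)  (10,13)  (13,17)  (15,19)  (20,24)  (24,25)
take (1,3); take (7,8); take (8,9); skip (3,11); take (10,13); take (13,17); take (20,24); take (24,25).
Selected 7 jobs.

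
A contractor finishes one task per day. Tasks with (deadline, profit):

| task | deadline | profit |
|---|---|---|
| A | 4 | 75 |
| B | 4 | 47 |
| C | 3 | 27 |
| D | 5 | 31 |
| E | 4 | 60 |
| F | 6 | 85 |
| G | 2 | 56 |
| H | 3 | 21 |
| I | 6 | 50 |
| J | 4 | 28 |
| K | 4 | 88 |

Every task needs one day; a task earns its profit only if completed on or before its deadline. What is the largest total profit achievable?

414

By profit: K(d4,88), F(d6,85), A(d4,75), E(d4,60), G(d2,56), I(d6,50), B(d4,47), D(d5,31), J(d4,28), C(d3,27), H(d3,21)
K→slot 4; F→slot 6; A→slot 3; E→slot 2; G→slot 1; I→slot 5; B skipped; D skipped; J skipped; C skipped; H skipped.
Profit = 56 + 60 + 75 + 88 + 50 + 85 = 414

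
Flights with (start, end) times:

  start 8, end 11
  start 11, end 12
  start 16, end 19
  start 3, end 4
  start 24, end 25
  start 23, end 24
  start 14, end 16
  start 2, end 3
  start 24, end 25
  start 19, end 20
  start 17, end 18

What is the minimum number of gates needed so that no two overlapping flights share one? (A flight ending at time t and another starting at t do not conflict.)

Count concurrent intervals with a sweep; the peak is the room count.
Events (time:±→running): 2:+→1 3:-→0 3:+→1 4:-→0 8:+→1 11:-→0 11:+→1 12:-→0 14:+→1 16:-→0 16:+→1 17:+→2 … peak 2.

2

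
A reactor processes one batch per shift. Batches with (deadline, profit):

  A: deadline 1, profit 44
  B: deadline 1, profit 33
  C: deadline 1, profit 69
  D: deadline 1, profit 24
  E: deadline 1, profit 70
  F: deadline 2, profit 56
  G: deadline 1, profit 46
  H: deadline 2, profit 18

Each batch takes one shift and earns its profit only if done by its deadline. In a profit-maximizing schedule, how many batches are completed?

2

Take jobs in profit order; each goes to the latest open slot no later than its deadline.
Profit order: E=70 C=69 F=56 G=46 A=44 B=33 D=24 H=18
Assign: E→slot 1, C skipped, F→slot 2, G skipped, A skipped, B skipped, D skipped, H skipped.
Slots: [1:E] [2:F]
2 of 8 scheduled.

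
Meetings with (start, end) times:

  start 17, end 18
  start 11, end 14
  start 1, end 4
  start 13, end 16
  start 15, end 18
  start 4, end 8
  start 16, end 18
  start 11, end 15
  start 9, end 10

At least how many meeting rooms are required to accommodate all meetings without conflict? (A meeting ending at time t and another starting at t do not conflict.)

3

The answer is the maximum number of intervals overlapping at any instant.
starts: [1, 4, 9, 11, 11, 13, 15, 16, 17]
ends:   [4, 8, 10, 14, 15, 16, 18, 18, 18]
s1→1 e4→0 s4→1 e8→0 s9→1 e10→0 s11→1 s11→2 s13→3  — peak 3.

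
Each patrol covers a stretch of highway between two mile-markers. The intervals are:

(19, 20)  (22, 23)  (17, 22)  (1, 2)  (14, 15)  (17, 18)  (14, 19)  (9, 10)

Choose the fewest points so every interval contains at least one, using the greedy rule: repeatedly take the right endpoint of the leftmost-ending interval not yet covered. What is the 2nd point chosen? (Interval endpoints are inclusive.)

Sorted: [1,2] [9,10] [14,15] [17,18] [14,19] [19,20] [17,22] [22,23]
{[1,2]} hit by 2; {[9,10]} hit by 10; {[14,15]} hit by 15; {[17,18],[14,19]} hit by 18; {[19,20],[17,22]} hit by 20; {[22,23]} hit by 23.
Points: 2, 10, 15, 18, 20, 23 (6 total).

10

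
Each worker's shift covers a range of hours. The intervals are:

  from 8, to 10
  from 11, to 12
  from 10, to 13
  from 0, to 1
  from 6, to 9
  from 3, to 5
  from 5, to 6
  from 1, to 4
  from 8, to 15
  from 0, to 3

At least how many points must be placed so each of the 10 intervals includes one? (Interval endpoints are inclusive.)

Sorted: [0,1] [0,3] [1,4] [3,5] [5,6] [6,9] [8,10] [11,12] [10,13] [8,15]
{[0,1],[0,3],[1,4]} hit by 1; {[3,5],[5,6]} hit by 5; {[6,9],[8,10]} hit by 9; {[11,12],[10,13],[8,15]} hit by 12.
Points: 1, 5, 9, 12 (4 total).

4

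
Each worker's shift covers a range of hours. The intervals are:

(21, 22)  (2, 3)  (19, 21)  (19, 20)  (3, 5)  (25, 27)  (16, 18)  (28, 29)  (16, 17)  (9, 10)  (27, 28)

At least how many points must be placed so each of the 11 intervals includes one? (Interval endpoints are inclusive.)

7

By right end: [2,3]  [3,5]  [9,10]  [16,17]  [16,18]  [19,20]  [19,21]  [21,22]  [25,27]  [27,28]  [28,29]
[2,3] uncovered → point at 3; [9,10] uncovered → point at 10; [16,17] uncovered → point at 17; [19,20] uncovered → point at 20; [21,22] uncovered → point at 22; [25,27] uncovered → point at 27; [28,29] uncovered → point at 29.
Points: 3, 10, 17, 20, 22, 27, 29 (7 total).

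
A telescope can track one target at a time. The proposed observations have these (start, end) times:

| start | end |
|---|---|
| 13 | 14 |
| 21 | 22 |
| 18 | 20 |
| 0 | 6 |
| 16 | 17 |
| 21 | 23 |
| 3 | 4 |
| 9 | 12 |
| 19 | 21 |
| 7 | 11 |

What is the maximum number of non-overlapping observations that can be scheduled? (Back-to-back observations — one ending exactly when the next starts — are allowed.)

6

Order by finish time; keep every interval that doesn't clash with the previous kept one.
Sorted by end: (3,4)  (0,6)  (7,11)  (9,12)  (13,14)  (16,17)  (18,20)  (19,21)  (21,22)  (21,23)
take (3,4); take (7,11); take (13,14); take (16,17); take (18,20); skip (19,21); take (21,22).
Selected 6 observations.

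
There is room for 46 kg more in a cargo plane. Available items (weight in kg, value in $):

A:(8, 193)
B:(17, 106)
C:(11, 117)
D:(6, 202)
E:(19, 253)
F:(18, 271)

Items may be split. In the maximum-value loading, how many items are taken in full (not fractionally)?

Sort by value per unit weight and fill in that order.
Ratios (sorted): D 33.67, A 24.12, F 15.06, E 13.32, C 10.64, B 6.24
take D (6 @ 202); take A (8 @ 193); take F (18 @ 271); take 14/19 of E → 186.42. Capacity used 46/46.
3 item(s) taken whole; one partial (take 14/19 of E).

3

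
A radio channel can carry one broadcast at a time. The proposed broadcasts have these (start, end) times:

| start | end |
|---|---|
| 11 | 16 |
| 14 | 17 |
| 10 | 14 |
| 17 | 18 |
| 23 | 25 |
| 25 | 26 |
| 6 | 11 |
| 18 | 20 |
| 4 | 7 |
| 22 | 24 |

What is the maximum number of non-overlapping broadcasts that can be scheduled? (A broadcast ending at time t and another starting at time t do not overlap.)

7

Sorted by end: (4,7)  (6,11)  (10,14)  (11,16)  (14,17)  (17,18)  (18,20)  (22,24)  (23,25)  (25,26)
take (4,7); skip (6,11); take (10,14); take (14,17); take (17,18); take (18,20); take (22,24); take (25,26).
Selected 7 broadcasts.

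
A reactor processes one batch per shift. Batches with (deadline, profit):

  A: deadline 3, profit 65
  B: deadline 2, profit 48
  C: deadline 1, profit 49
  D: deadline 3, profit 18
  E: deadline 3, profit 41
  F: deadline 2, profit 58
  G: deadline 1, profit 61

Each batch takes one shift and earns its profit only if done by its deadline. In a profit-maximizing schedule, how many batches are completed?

Sort by profit descending; place each in the latest free slot ≤ its deadline.
By profit: A(d3,65), G(d1,61), F(d2,58), C(d1,49), B(d2,48), E(d3,41), D(d3,18)
A→slot 3; G→slot 1; F→slot 2; C skipped; B skipped; E skipped; D skipped.
3 of 7 scheduled.

3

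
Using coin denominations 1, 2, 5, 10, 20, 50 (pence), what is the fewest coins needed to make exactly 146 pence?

Use the largest denomination that fits, subtract, and repeat.
146 = 2×50 + 2×20 + 1×5 + 1×1
Total coins = 2 + 2 + 1 + 1 = 6

6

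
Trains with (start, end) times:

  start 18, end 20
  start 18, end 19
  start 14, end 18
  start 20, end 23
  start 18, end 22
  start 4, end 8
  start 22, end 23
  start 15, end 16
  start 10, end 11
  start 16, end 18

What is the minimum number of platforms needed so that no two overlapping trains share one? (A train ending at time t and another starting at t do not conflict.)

Count concurrent intervals with a sweep; the peak is the room count.
Events (time:±→running): 4:+→1 8:-→0 10:+→1 11:-→0 14:+→1 15:+→2 16:-→1 16:+→2 18:-→1 18:-→0 18:+→1 18:+→2 18:+→3 … peak 3.

3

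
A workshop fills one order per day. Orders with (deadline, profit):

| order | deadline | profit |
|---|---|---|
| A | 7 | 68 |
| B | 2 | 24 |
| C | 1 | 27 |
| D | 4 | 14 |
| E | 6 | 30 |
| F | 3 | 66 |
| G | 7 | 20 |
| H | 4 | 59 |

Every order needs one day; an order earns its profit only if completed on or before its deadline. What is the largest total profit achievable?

294

Take jobs in profit order; each goes to the latest open slot no later than its deadline.
Profit order: A=68 F=66 H=59 E=30 C=27 B=24 G=20 D=14
Assign: A→slot 7, F→slot 3, H→slot 4, E→slot 6, C→slot 1, B→slot 2, G→slot 5, D skipped.
Slots: [1:C] [2:B] [3:F] [4:H] [5:G] [6:E] [7:A]
Profit = 27 + 24 + 66 + 59 + 20 + 30 + 68 = 294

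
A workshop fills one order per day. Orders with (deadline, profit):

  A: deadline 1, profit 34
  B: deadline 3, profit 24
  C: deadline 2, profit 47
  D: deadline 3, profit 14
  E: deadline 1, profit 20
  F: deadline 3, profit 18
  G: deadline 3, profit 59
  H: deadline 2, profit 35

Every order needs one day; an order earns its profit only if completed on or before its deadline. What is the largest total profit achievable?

Profit order: G=59 C=47 H=35 A=34 B=24 E=20 F=18 D=14
Assign: G→slot 3, C→slot 2, H→slot 1, A skipped, B skipped, E skipped, F skipped, D skipped.
Slots: [1:H] [2:C] [3:G]
Profit = 35 + 47 + 59 = 141

141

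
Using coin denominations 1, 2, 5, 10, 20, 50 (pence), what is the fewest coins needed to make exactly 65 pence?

Greedy: take as many of the largest coin as possible, then repeat with the remainder.
65 = 1×50 + 1×10 + 1×5
Total coins = 1 + 1 + 1 = 3

3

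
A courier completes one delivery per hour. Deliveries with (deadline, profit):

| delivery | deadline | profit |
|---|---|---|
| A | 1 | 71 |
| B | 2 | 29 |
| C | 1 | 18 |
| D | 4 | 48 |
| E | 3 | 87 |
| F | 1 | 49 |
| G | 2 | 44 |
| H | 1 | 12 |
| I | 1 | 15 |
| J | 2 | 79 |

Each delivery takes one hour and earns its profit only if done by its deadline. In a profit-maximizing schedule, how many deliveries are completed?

Take jobs in profit order; each goes to the latest open slot no later than its deadline.
By profit: E(d3,87), J(d2,79), A(d1,71), F(d1,49), D(d4,48), G(d2,44), B(d2,29), C(d1,18), I(d1,15), H(d1,12)
E→slot 3; J→slot 2; A→slot 1; F skipped; D→slot 4; G skipped; B skipped; C skipped; I skipped; H skipped.
4 of 10 scheduled.

4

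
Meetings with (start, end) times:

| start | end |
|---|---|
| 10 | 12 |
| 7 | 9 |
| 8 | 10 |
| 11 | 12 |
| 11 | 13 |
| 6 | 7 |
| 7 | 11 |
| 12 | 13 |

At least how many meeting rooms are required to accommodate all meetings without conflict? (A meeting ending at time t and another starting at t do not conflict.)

3

Count concurrent intervals with a sweep; the peak is the room count.
Events (time:±→running): 6:+→1 7:-→0 7:+→1 7:+→2 8:+→3 … peak 3.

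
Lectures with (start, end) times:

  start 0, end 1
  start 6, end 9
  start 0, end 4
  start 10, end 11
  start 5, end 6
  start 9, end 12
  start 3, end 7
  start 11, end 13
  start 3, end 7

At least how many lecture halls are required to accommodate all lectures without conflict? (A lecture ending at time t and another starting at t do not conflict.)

3

Events (time:±→running): 0:+→1 0:+→2 1:-→1 3:+→2 3:+→3 … peak 3.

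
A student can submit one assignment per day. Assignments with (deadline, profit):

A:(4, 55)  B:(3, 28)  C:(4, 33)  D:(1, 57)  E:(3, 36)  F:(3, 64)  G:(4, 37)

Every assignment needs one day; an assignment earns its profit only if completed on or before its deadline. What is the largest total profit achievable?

213

Profit order: F=64 D=57 A=55 G=37 E=36 C=33 B=28
Assign: F→slot 3, D→slot 1, A→slot 4, G→slot 2, E skipped, C skipped, B skipped.
Slots: [1:D] [2:G] [3:F] [4:A]
Profit = 57 + 37 + 64 + 55 = 213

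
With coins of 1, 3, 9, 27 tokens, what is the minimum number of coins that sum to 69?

Use the largest denomination that fits, subtract, and repeat.
69 = 2×27 + 1×9 + 2×3
Total coins = 2 + 1 + 2 = 5

5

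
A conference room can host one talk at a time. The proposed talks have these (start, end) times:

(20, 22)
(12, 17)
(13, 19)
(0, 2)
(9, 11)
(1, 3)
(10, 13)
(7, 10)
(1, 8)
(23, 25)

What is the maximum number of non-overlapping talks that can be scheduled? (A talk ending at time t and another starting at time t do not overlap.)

Sorted by end: (0,2)  (1,3)  (1,8)  (7,10)  (9,11)  (10,13)  (12,17)  (13,19)  (20,22)  (23,25)
take (0,2); skip (1,3); take (7,10); take (10,13); take (13,19); take (20,22); take (23,25).
Selected 6 talks.

6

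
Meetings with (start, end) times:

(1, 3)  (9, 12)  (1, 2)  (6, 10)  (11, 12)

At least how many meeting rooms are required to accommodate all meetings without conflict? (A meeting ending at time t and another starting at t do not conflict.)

The answer is the maximum number of intervals overlapping at any instant.
starts: [1, 1, 6, 9, 11]
ends:   [2, 3, 10, 12, 12]
s1→1 s1→2  — peak 2.

2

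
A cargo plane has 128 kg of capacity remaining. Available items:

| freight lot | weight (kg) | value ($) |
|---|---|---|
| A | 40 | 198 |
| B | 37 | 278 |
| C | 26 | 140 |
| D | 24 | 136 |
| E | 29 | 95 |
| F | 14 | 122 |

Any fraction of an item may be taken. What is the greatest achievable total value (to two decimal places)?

809.65

Order: F (122/14=8.71) > B (278/37=7.51) > D (136/24=5.67) > C (140/26=5.38) > A (198/40=4.95) > E (95/29=3.28)
Fill: take F (14 @ 122) → take B (37 @ 278) → take D (24 @ 136) → take C (26 @ 140) → take 27/40 of A → 133.65; 128/128 used.
Total value = 809.65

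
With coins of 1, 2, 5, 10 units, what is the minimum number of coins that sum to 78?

Greedy: take as many of the largest coin as possible, then repeat with the remainder.
78 − 7×10→8 − 1×5→3 − 1×2→1 − 1×1→0
Total coins = 7 + 1 + 1 + 1 = 10

10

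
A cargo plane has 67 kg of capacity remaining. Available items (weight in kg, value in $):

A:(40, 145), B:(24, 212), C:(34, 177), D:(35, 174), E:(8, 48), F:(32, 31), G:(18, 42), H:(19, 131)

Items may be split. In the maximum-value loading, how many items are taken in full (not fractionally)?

Ratios (sorted): B 8.83, H 6.89, E 6.00, C 5.21, D 4.97, A 3.62, G 2.33, F 0.97
take B (24 @ 212); take H (19 @ 131); take E (8 @ 48); take 16/34 of C → 83.29. Capacity used 67/67.
3 item(s) taken whole; one partial (take 16/34 of C).

3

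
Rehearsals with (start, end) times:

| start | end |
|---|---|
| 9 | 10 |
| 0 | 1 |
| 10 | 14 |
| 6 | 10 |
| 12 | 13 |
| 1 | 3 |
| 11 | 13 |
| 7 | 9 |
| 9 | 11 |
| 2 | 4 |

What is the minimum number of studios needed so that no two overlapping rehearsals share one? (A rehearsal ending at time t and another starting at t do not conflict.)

starts: [0, 1, 2, 6, 7, 9, 9, 10, 11, 12]
ends:   [1, 3, 4, 9, 10, 10, 11, 13, 13, 14]
s0→1 e1→0 s1→1 s2→2 e3→1 e4→0 s6→1 s7→2 e9→1 s9→2 s9→3  — peak 3.

3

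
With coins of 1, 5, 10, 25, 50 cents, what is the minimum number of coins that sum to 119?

8

119 = 2×50 + 1×10 + 1×5 + 4×1
Total coins = 2 + 1 + 1 + 4 = 8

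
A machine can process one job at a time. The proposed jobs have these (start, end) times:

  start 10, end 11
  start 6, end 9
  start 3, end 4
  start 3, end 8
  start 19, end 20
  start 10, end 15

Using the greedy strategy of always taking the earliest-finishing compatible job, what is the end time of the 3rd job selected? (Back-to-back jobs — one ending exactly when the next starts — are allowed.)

Order by finish time; keep every interval that doesn't clash with the previous kept one.
Sorted by end: (3,4)  (3,8)  (6,9)  (10,11)  (10,15)  (19,20)
take (3,4); take (6,9); take (10,11); take (19,20).
Selected: (3,4) (6,9) (10,11) (19,20)

11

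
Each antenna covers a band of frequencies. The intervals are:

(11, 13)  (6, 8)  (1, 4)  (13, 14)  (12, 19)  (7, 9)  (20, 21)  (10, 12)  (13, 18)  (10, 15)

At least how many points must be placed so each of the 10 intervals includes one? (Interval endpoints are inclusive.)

Sort by right endpoint; whenever an interval is uncovered, place a point at its right end.
Sorted: [1,4] [6,8] [7,9] [10,12] [11,13] [13,14] [10,15] [13,18] [12,19] [20,21]
{[1,4]} hit by 4; {[6,8],[7,9]} hit by 8; {[10,12],[11,13]} hit by 12; {[13,14],[10,15],[13,18],[12,19]} hit by 14; {[20,21]} hit by 21.
Points: 4, 8, 12, 14, 21 (5 total).

5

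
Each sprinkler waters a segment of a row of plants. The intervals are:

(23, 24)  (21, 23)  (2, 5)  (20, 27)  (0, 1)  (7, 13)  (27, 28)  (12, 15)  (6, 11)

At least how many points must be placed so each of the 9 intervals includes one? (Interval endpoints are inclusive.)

6

Process intervals by earliest right end; each time one isn't hit yet, stab at its right endpoint.
By right end: [0,1]  [2,5]  [6,11]  [7,13]  [12,15]  [21,23]  [23,24]  [20,27]  [27,28]
[0,1] uncovered → point at 1; [2,5] uncovered → point at 5; [6,11] uncovered → point at 11; [12,15] uncovered → point at 15; [21,23] uncovered → point at 23; [27,28] uncovered → point at 28.
Points: 1, 5, 11, 15, 23, 28 (6 total).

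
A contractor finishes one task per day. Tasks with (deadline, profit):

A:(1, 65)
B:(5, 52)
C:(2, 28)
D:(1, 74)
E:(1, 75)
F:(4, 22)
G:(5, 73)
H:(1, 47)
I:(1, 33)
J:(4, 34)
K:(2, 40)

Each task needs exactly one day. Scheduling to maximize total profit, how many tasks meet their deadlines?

5

Sort by profit descending; place each in the latest free slot ≤ its deadline.
Profit order: E=75 D=74 G=73 A=65 B=52 H=47 K=40 J=34 I=33 C=28 F=22
Assign: E→slot 1, D skipped, G→slot 5, A skipped, B→slot 4, H skipped, K→slot 2, J→slot 3, I skipped, C skipped, F skipped.
Slots: [1:E] [2:K] [3:J] [4:B] [5:G]
5 of 11 scheduled.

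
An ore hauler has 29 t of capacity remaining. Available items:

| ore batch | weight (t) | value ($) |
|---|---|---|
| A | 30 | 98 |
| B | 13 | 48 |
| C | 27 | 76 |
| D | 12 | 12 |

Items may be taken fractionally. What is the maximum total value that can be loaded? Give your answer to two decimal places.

100.27

Sort by value per unit weight and fill in that order.
Ratios (sorted): B 3.69, A 3.27, C 2.81, D 1.00
take B (13 @ 48); take 16/30 of A → 52.27. Capacity used 29/29.
Total value = 100.27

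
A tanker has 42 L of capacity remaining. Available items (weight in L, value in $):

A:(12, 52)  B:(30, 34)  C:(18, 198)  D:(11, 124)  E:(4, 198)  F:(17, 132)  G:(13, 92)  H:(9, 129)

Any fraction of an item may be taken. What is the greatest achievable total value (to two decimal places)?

Greedy by value/weight ratio, highest first.
Order: E (198/4=49.50) > H (129/9=14.33) > D (124/11=11.27) > C (198/18=11.00) > F (132/17=7.76) > G (92/13=7.08) > A (52/12=4.33) > B (34/30=1.13)
Fill: take E (4 @ 198) → take H (9 @ 129) → take D (11 @ 124) → take C (18 @ 198); 42/42 used.
Total value = 649.00

649.00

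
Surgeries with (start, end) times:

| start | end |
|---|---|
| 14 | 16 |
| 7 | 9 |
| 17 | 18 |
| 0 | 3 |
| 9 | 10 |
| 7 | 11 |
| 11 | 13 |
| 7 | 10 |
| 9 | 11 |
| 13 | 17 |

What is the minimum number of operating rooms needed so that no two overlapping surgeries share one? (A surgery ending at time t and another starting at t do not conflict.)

4

Count concurrent intervals with a sweep; the peak is the room count.
starts: [0, 7, 7, 7, 9, 9, 11, 13, 14, 17]
ends:   [3, 9, 10, 10, 11, 11, 13, 16, 17, 18]
s0→1 e3→0 s7→1 s7→2 s7→3 e9→2 s9→3 s9→4  — peak 4.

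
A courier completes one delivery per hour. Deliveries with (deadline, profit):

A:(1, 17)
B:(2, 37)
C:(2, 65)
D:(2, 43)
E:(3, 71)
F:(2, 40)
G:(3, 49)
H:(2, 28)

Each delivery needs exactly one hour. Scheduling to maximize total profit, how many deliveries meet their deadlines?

By profit: E(d3,71), C(d2,65), G(d3,49), D(d2,43), F(d2,40), B(d2,37), H(d2,28), A(d1,17)
E→slot 3; C→slot 2; G→slot 1; D skipped; F skipped; B skipped; H skipped; A skipped.
3 of 8 scheduled.

3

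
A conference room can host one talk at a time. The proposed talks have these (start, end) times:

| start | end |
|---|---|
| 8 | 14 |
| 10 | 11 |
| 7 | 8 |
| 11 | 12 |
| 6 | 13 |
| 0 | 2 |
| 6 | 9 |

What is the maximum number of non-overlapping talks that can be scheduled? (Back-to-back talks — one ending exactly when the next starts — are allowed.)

By end time: (0,2), (7,8), (6,9), (10,11), (11,12), (6,13), (8,14).
Pick (0,2); next start ≥ 2 → (7,8); next start ≥ 8 → (10,11); next start ≥ 11 → (11,12).
Selected 4 talks.

4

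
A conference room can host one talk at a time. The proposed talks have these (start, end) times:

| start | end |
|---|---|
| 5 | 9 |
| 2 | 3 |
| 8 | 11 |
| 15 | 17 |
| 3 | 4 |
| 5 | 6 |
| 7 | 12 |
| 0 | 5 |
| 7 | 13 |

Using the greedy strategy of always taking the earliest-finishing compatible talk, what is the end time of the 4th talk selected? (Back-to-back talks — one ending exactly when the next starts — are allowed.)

11

Sorted by end: (2,3)  (3,4)  (0,5)  (5,6)  (5,9)  (8,11)  (7,12)  (7,13)  (15,17)
take (2,3); take (3,4); take (5,6); take (8,11); take (15,17).
Selected: (2,3) (3,4) (5,6) (8,11) (15,17)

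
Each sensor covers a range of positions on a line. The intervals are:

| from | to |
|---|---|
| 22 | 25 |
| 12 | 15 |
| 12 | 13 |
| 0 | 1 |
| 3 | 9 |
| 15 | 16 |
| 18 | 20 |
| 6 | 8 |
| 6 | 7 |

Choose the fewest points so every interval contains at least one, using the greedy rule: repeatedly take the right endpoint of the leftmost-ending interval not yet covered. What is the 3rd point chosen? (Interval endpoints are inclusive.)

13

Process intervals by earliest right end; each time one isn't hit yet, stab at its right endpoint.
Sorted: [0,1] [6,7] [6,8] [3,9] [12,13] [12,15] [15,16] [18,20] [22,25]
{[0,1]} hit by 1; {[6,7],[6,8],[3,9]} hit by 7; {[12,13],[12,15]} hit by 13; {[15,16]} hit by 16; {[18,20]} hit by 20; {[22,25]} hit by 25.
Points: 1, 7, 13, 16, 20, 25 (6 total).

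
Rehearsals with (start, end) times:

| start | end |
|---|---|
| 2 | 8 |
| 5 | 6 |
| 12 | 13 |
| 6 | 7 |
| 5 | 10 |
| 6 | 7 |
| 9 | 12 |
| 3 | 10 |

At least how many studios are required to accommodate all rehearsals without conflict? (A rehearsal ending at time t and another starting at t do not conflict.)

5

Events (time:±→running): 2:+→1 3:+→2 5:+→3 5:+→4 6:-→3 6:+→4 6:+→5 … peak 5.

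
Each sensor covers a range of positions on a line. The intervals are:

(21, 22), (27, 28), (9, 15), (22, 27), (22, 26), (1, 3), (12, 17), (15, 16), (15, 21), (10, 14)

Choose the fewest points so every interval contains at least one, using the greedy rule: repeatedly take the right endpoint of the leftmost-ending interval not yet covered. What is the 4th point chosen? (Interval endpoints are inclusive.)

Sort by right endpoint; whenever an interval is uncovered, place a point at its right end.
By right end: [1,3]  [10,14]  [9,15]  [15,16]  [12,17]  [15,21]  [21,22]  [22,26]  [22,27]  [27,28]
[1,3] uncovered → point at 3; [10,14] uncovered → point at 14; [15,16] uncovered → point at 16; [21,22] uncovered → point at 22; [27,28] uncovered → point at 28.
Points: 3, 14, 16, 22, 28 (5 total).

22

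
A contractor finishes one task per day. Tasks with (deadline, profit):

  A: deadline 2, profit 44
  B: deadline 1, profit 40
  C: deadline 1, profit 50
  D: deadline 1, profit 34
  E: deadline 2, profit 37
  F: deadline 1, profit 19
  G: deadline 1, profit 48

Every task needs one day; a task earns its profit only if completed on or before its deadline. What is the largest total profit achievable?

94

Take jobs in profit order; each goes to the latest open slot no later than its deadline.
By profit: C(d1,50), G(d1,48), A(d2,44), B(d1,40), E(d2,37), D(d1,34), F(d1,19)
C→slot 1; G skipped; A→slot 2; B skipped; E skipped; D skipped; F skipped.
Profit = 50 + 44 = 94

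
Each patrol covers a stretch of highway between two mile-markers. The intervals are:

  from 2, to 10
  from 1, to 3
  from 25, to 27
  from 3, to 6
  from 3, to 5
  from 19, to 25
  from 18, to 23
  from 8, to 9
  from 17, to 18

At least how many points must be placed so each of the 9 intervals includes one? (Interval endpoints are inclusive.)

Process intervals by earliest right end; each time one isn't hit yet, stab at its right endpoint.
By right end: [1,3]  [3,5]  [3,6]  [8,9]  [2,10]  [17,18]  [18,23]  [19,25]  [25,27]
[1,3] uncovered → point at 3; [8,9] uncovered → point at 9; [17,18] uncovered → point at 18; [19,25] uncovered → point at 25.
Points: 3, 9, 18, 25 (4 total).

4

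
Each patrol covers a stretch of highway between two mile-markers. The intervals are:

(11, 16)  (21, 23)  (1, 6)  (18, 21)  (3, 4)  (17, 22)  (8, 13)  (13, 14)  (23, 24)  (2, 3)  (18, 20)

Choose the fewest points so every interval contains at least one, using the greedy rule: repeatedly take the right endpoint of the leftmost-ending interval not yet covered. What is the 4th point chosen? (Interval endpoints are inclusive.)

23

By right end: [2,3]  [3,4]  [1,6]  [8,13]  [13,14]  [11,16]  [18,20]  [18,21]  [17,22]  [21,23]  [23,24]
[2,3] uncovered → point at 3; [8,13] uncovered → point at 13; [18,20] uncovered → point at 20; [21,23] uncovered → point at 23.
Points: 3, 13, 20, 23 (4 total).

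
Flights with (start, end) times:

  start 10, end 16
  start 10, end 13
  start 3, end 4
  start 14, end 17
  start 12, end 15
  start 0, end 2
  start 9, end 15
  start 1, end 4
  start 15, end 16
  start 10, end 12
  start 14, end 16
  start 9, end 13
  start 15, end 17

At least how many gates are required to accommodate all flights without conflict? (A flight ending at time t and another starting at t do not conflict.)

5

The answer is the maximum number of intervals overlapping at any instant.
Events (time:±→running): 0:+→1 1:+→2 2:-→1 3:+→2 4:-→1 4:-→0 9:+→1 9:+→2 10:+→3 10:+→4 10:+→5 … peak 5.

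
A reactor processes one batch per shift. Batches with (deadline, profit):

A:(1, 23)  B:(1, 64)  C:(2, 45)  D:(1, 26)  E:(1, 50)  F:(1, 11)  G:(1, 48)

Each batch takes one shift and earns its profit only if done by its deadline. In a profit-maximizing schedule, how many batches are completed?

2

By profit: B(d1,64), E(d1,50), G(d1,48), C(d2,45), D(d1,26), A(d1,23), F(d1,11)
B→slot 1; E skipped; G skipped; C→slot 2; D skipped; A skipped; F skipped.
2 of 7 scheduled.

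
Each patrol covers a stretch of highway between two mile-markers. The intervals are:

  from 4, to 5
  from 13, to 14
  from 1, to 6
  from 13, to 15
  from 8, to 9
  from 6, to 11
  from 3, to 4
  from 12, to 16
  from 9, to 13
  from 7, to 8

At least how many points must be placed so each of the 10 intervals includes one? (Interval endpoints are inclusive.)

3

Process intervals by earliest right end; each time one isn't hit yet, stab at its right endpoint.
Sorted: [3,4] [4,5] [1,6] [7,8] [8,9] [6,11] [9,13] [13,14] [13,15] [12,16]
{[3,4],[4,5],[1,6]} hit by 4; {[7,8],[8,9],[6,11]} hit by 8; {[9,13],[13,14],[13,15],[12,16]} hit by 13.
Points: 4, 8, 13 (3 total).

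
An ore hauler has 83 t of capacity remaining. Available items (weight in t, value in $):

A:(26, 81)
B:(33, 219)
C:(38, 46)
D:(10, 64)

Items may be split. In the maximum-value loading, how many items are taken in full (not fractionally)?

Sort by value per unit weight and fill in that order.
Order: B (219/33=6.64) > D (64/10=6.40) > A (81/26=3.12) > C (46/38=1.21)
Fill: take B (33 @ 219) → take D (10 @ 64) → take A (26 @ 81) → take 14/38 of C → 16.95; 83/83 used.
3 item(s) taken whole; one partial (take 14/38 of C).

3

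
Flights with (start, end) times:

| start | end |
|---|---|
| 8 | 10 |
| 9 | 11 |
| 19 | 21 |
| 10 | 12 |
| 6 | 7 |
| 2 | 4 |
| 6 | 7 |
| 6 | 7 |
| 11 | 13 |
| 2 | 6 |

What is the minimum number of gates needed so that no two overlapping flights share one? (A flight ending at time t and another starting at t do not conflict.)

3

Count concurrent intervals with a sweep; the peak is the room count.
starts: [2, 2, 6, 6, 6, 8, 9, 10, 11, 19]
ends:   [4, 6, 7, 7, 7, 10, 11, 12, 13, 21]
s2→1 s2→2 e4→1 e6→0 s6→1 s6→2 s6→3  — peak 3.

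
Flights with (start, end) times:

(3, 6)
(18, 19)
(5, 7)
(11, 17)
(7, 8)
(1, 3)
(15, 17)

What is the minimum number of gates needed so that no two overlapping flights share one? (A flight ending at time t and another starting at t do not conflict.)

The answer is the maximum number of intervals overlapping at any instant.
starts: [1, 3, 5, 7, 11, 15, 18]
ends:   [3, 6, 7, 8, 17, 17, 19]
s1→1 e3→0 s3→1 s5→2  — peak 2.

2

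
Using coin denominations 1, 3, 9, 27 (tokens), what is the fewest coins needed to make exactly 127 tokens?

127 − 4×27→19 − 2×9→1 − 1×1→0
Total coins = 4 + 2 + 1 = 7

7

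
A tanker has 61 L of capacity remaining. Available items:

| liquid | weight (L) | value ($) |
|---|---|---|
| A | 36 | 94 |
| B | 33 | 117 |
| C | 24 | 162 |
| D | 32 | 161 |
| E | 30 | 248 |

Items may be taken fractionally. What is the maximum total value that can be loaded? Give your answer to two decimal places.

Greedy by value/weight ratio, highest first.
Order: E (248/30=8.27) > C (162/24=6.75) > D (161/32=5.03) > B (117/33=3.55) > A (94/36=2.61)
Fill: take E (30 @ 248) → take C (24 @ 162) → take 7/32 of D → 35.22; 61/61 used.
Total value = 445.22

445.22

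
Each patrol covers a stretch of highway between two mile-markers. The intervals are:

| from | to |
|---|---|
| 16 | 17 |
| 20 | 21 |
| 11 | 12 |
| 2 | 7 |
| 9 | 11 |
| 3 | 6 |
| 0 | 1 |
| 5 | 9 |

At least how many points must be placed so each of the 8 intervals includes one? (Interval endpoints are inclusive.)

5

By right end: [0,1]  [3,6]  [2,7]  [5,9]  [9,11]  [11,12]  [16,17]  [20,21]
[0,1] uncovered → point at 1; [3,6] uncovered → point at 6; [9,11] uncovered → point at 11; [16,17] uncovered → point at 17; [20,21] uncovered → point at 21.
Points: 1, 6, 11, 17, 21 (5 total).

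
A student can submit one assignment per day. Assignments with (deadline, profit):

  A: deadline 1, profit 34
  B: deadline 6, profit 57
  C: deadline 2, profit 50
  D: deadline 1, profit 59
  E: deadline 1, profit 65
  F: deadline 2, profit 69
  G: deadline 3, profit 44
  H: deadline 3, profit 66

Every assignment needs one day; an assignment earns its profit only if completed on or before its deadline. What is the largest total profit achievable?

Take jobs in profit order; each goes to the latest open slot no later than its deadline.
Profit order: F=69 H=66 E=65 D=59 B=57 C=50 G=44 A=34
Assign: F→slot 2, H→slot 3, E→slot 1, D skipped, B→slot 6, C skipped, G skipped, A skipped.
Slots: [1:E] [2:F] [3:H] [6:B]
Profit = 65 + 69 + 66 + 57 = 257

257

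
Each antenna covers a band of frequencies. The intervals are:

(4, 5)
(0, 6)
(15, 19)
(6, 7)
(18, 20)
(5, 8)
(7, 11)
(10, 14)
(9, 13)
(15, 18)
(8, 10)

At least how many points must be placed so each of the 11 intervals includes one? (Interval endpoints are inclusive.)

Sorted: [4,5] [0,6] [6,7] [5,8] [8,10] [7,11] [9,13] [10,14] [15,18] [15,19] [18,20]
{[4,5],[0,6]} hit by 5; {[6,7],[5,8]} hit by 7; {[8,10],[7,11],[9,13],[10,14]} hit by 10; {[15,18],[15,19],[18,20]} hit by 18.
Points: 5, 7, 10, 18 (4 total).

4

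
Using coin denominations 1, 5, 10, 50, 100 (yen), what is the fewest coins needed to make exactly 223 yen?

7

Greedy: take as many of the largest coin as possible, then repeat with the remainder.
223 = 2×100 + 2×10 + 3×1
Total coins = 2 + 2 + 3 = 7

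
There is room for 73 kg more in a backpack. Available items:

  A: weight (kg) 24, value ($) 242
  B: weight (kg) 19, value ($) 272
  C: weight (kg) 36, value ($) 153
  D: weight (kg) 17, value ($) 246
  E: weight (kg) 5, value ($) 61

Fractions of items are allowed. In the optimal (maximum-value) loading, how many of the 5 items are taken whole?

Ratios (sorted): D 14.47, B 14.32, E 12.20, A 10.08, C 4.25
take D (17 @ 246); take B (19 @ 272); take E (5 @ 61); take A (24 @ 242); take 8/36 of C → 34.00. Capacity used 73/73.
4 item(s) taken whole; one partial (take 8/36 of C).

4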